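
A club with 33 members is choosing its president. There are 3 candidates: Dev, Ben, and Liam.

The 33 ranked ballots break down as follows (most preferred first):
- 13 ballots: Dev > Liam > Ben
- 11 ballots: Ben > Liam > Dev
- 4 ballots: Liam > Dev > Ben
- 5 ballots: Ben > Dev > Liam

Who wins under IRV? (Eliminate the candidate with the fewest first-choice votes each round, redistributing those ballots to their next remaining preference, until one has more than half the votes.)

Round 1: Dev 13, Ben 16, Liam 4. Liam eliminated.
Round 2: Dev 17, Ben 16. Dev has a majority (≥17).

Dev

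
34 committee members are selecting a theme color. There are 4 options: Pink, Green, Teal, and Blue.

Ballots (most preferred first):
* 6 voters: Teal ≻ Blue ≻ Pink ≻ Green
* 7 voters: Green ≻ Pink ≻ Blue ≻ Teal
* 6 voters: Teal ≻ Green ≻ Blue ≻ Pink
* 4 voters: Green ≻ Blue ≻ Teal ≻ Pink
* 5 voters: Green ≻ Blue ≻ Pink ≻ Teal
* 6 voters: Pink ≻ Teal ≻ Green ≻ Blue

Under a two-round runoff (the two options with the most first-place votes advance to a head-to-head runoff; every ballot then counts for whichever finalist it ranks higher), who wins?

Teal

Round 1 first-place votes: Pink 6, Green 16, Teal 12, Blue 0. Green and Teal advance.
Runoff: Green is ranked above Teal on 16 ballots, Teal above Green on 18.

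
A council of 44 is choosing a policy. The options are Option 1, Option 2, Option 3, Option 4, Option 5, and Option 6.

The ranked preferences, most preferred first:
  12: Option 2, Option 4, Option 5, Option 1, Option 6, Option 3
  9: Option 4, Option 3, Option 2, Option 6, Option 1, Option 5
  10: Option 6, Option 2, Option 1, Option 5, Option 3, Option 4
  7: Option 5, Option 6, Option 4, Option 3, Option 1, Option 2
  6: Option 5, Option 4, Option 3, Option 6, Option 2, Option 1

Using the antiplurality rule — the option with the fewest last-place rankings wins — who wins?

Last-place votes: Option 1 6, Option 2 7, Option 3 12, Option 4 10, Option 5 9, Option 6 0.

Option 6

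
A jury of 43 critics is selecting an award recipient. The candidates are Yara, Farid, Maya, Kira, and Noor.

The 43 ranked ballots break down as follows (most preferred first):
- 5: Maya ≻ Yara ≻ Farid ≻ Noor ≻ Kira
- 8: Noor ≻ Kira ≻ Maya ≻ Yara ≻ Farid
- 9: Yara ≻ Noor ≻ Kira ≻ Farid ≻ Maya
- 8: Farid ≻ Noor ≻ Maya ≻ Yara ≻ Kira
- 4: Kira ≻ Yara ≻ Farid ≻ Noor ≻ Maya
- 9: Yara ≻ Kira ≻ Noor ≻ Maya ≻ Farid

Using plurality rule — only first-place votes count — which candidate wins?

Yara

First-place votes: Yara 18, Farid 8, Maya 5, Kira 4, Noor 8.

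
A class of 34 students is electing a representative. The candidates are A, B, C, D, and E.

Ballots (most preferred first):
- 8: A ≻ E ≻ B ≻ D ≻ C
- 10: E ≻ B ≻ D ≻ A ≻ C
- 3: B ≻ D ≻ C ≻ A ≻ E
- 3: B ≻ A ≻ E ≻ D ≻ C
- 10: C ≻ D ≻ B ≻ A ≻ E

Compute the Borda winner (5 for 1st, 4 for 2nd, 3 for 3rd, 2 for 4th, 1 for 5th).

B

A: 8×5 + 10×2 + 3×2 + 3×4 + 10×2 = 98
B: 8×3 + 10×4 + 3×5 + 3×5 + 10×3 = 124
C: 8×1 + 10×1 + 3×3 + 3×1 + 10×5 = 80
D: 8×2 + 10×3 + 3×4 + 3×2 + 10×4 = 104
E: 8×4 + 10×5 + 3×1 + 3×3 + 10×1 = 104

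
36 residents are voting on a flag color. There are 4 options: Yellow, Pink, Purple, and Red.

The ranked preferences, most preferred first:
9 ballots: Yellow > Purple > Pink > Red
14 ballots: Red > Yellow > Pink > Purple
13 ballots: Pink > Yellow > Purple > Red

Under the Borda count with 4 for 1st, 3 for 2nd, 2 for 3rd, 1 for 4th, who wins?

Yellow

Yellow: 9×4 + 14×3 + 13×3 = 117
Pink: 9×2 + 14×2 + 13×4 = 98
Purple: 9×3 + 14×1 + 13×2 = 67
Red: 9×1 + 14×4 + 13×1 = 78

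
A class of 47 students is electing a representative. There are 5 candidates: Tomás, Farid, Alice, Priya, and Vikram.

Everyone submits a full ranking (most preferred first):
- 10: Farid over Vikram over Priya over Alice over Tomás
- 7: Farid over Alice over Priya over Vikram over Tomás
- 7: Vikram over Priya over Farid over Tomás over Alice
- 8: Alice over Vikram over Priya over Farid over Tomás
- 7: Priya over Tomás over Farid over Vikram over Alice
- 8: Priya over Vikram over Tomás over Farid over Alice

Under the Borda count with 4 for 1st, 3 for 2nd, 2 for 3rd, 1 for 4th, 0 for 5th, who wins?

Tomás: 10×0 + 7×0 + 7×1 + 8×0 + 7×3 + 8×2 = 44
Farid: 10×4 + 7×4 + 7×2 + 8×1 + 7×2 + 8×1 = 112
Alice: 10×1 + 7×3 + 7×0 + 8×4 + 7×0 + 8×0 = 63
Priya: 10×2 + 7×2 + 7×3 + 8×2 + 7×4 + 8×4 = 131
Vikram: 10×3 + 7×1 + 7×4 + 8×3 + 7×1 + 8×3 = 120

Priya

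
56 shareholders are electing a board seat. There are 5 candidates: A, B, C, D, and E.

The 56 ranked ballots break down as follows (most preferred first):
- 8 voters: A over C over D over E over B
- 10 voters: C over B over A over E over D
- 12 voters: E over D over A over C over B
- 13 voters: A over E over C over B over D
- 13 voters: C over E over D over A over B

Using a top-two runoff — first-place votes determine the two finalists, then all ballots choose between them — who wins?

A

Round 1 first-place votes: A 21, B 0, C 23, D 0, E 12. C and A advance.
Runoff: C is ranked above A on 23 ballots, A above C on 33.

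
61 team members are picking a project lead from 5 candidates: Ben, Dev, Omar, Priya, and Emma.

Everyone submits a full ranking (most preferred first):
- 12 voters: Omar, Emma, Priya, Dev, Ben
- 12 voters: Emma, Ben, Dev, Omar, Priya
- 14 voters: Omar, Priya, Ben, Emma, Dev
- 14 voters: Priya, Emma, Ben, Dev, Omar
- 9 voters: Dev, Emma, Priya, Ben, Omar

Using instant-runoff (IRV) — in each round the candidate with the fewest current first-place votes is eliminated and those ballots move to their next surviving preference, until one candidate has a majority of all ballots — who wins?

Emma

Round 1: Ben 0, Dev 9, Omar 26, Priya 14, Emma 12. Ben eliminated.
Round 2: Dev 9, Omar 26, Priya 14, Emma 12. Dev eliminated.
Round 3: Omar 26, Priya 14, Emma 21. Priya eliminated.
Round 4: Omar 26, Emma 35. Emma has a majority (≥31).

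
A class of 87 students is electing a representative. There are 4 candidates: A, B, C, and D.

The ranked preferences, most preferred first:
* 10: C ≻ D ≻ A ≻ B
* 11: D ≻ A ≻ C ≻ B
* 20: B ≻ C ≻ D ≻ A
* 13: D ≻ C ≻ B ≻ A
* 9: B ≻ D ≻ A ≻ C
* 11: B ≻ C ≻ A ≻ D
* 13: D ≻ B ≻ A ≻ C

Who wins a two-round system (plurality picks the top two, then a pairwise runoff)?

D

Round 1 first-place votes: A 0, B 40, C 10, D 37. B and D advance.
Runoff: B is ranked above D on 40 ballots, D above B on 47.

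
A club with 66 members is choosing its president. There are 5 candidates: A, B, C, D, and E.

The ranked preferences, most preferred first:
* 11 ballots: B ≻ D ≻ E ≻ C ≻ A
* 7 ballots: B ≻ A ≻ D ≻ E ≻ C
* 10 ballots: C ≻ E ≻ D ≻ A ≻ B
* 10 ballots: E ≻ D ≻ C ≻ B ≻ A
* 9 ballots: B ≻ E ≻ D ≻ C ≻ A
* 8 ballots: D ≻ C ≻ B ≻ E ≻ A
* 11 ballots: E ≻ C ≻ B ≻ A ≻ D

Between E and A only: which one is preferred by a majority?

E is ranked above A on 59 ballots; A above E on 7.

E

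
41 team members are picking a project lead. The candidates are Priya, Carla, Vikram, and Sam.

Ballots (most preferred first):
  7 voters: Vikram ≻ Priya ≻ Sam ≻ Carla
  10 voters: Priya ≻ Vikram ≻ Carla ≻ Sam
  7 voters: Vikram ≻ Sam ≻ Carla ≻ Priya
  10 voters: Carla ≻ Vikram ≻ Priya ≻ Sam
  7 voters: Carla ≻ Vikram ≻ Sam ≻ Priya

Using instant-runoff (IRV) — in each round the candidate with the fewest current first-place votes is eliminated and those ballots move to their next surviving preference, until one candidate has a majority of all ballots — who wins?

Round 1: Priya 10, Carla 17, Vikram 14, Sam 0. Sam eliminated.
Round 2: Priya 10, Carla 17, Vikram 14. Priya eliminated.
Round 3: Carla 17, Vikram 24. Vikram has a majority (≥21).

Vikram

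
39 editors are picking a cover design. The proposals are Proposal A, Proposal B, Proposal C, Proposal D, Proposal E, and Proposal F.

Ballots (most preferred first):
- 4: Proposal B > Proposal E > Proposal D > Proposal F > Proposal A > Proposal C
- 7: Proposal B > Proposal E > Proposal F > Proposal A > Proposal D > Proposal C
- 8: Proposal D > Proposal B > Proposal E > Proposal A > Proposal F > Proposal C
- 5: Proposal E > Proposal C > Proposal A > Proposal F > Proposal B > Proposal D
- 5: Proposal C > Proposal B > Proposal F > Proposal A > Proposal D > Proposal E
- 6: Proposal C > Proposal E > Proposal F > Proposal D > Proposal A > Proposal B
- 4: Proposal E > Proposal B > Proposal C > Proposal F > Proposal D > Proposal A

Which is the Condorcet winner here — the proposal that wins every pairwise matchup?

Proposal B vs Proposal A: 28–11
Proposal B vs Proposal C: 23–16
Proposal B vs Proposal D: 25–14
Proposal B vs Proposal E: 24–15
Proposal B vs Proposal F: 28–11
Proposal B beats every other proposal.

Proposal B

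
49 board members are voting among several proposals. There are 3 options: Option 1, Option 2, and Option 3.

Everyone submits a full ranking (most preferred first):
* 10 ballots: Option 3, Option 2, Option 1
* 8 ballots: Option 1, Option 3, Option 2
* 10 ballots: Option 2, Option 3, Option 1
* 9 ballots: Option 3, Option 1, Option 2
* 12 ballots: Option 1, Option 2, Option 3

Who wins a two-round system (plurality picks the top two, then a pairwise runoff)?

Round 1 first-place votes: Option 1 20, Option 2 10, Option 3 19. Option 1 and Option 3 advance.
Runoff: Option 1 is ranked above Option 3 on 20 ballots, Option 3 above Option 1 on 29.

Option 3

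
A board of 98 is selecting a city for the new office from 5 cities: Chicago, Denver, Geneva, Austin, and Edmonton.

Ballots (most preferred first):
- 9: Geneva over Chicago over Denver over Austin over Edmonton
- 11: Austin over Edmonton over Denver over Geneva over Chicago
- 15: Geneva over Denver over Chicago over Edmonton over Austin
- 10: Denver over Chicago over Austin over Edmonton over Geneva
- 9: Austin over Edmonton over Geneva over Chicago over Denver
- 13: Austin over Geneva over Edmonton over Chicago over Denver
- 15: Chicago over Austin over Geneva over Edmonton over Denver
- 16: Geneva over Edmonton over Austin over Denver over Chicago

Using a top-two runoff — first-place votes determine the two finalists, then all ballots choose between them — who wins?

Round 1 first-place votes: Chicago 15, Denver 10, Geneva 40, Austin 33, Edmonton 0. Geneva and Austin advance.
Runoff: Geneva is ranked above Austin on 40 ballots, Austin above Geneva on 58.

Austin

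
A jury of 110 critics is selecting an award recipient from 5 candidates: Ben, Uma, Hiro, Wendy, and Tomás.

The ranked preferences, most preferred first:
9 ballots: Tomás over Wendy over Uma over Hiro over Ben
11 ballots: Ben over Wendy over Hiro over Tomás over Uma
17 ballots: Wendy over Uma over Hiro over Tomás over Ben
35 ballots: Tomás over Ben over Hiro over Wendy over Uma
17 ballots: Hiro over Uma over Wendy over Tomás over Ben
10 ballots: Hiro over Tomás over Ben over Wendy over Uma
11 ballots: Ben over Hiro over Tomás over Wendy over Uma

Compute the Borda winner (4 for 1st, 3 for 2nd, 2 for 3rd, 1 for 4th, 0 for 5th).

Hiro

Ben: 9×0 + 11×4 + 17×0 + 35×3 + 17×0 + 10×2 + 11×4 = 213
Uma: 9×2 + 11×0 + 17×3 + 35×0 + 17×3 + 10×0 + 11×0 = 120
Hiro: 9×1 + 11×2 + 17×2 + 35×2 + 17×4 + 10×4 + 11×3 = 276
Wendy: 9×3 + 11×3 + 17×4 + 35×1 + 17×2 + 10×1 + 11×1 = 218
Tomás: 9×4 + 11×1 + 17×1 + 35×4 + 17×1 + 10×3 + 11×2 = 273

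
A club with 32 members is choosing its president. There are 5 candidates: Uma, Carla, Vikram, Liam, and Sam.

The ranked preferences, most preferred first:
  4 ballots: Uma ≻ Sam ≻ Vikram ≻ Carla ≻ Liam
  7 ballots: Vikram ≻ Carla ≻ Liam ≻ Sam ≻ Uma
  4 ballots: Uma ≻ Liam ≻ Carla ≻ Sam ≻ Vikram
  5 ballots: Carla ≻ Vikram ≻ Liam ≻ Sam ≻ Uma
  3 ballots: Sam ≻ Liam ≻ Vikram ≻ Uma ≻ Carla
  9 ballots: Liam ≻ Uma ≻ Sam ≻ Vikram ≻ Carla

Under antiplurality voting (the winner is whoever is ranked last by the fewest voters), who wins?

Last-place votes: Uma 12, Carla 12, Vikram 4, Liam 4, Sam 0.

Sam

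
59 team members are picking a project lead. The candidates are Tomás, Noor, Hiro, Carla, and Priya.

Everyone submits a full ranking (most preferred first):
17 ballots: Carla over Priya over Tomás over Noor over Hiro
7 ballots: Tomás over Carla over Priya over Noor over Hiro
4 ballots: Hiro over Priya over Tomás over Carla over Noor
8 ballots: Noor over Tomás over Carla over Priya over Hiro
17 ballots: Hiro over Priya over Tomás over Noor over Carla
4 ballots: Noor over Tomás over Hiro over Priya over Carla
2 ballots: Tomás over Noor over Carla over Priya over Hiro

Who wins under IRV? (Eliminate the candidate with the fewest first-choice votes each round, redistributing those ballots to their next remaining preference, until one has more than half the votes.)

Carla

Round 1: Tomás 9, Noor 12, Hiro 21, Carla 17, Priya 0. Priya eliminated.
Round 2: Tomás 9, Noor 12, Hiro 21, Carla 17. Tomás eliminated.
Round 3: Noor 14, Hiro 21, Carla 24. Noor eliminated.
Round 4: Hiro 25, Carla 34. Carla has a majority (≥30).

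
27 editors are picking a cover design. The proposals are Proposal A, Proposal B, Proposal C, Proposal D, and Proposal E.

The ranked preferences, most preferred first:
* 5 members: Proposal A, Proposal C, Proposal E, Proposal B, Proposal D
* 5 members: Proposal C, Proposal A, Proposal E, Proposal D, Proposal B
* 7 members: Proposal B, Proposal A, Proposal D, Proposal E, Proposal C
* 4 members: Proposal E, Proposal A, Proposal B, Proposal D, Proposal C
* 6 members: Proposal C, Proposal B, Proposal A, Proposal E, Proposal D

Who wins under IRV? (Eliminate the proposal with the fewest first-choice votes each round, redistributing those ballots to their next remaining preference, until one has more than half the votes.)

Proposal A

Round 1: Proposal A 5, Proposal B 7, Proposal C 11, Proposal D 0, Proposal E 4. Proposal D eliminated.
Round 2: Proposal A 5, Proposal B 7, Proposal C 11, Proposal E 4. Proposal E eliminated.
Round 3: Proposal A 9, Proposal B 7, Proposal C 11. Proposal B eliminated.
Round 4: Proposal A 16, Proposal C 11. Proposal A has a majority (≥14).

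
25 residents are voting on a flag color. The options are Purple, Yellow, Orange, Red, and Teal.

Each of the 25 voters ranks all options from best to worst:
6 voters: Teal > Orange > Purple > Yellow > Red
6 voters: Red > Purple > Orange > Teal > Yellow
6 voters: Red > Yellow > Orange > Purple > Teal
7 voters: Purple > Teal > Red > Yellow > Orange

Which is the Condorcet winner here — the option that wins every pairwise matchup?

Purple vs Yellow: 19–6
Purple vs Orange: 13–12
Purple vs Red: 13–12
Purple vs Teal: 19–6
Purple beats every other option.

Purple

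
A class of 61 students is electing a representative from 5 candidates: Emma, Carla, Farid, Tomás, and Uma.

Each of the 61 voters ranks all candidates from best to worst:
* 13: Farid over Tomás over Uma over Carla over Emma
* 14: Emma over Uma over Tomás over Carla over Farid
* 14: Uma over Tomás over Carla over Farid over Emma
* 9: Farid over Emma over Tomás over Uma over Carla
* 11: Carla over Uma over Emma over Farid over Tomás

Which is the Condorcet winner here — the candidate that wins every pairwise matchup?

Uma

Uma vs Emma: 38–23
Uma vs Carla: 50–11
Uma vs Farid: 39–22
Uma vs Tomás: 39–22
Uma beats every other candidate.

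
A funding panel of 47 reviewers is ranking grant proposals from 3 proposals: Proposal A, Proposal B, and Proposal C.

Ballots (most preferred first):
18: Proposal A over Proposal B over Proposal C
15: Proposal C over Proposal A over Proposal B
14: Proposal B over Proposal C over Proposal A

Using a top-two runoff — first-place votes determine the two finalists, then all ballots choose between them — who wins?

Round 1 first-place votes: Proposal A 18, Proposal B 14, Proposal C 15. Proposal A and Proposal C advance.
Runoff: Proposal A is ranked above Proposal C on 18 ballots, Proposal C above Proposal A on 29.

Proposal C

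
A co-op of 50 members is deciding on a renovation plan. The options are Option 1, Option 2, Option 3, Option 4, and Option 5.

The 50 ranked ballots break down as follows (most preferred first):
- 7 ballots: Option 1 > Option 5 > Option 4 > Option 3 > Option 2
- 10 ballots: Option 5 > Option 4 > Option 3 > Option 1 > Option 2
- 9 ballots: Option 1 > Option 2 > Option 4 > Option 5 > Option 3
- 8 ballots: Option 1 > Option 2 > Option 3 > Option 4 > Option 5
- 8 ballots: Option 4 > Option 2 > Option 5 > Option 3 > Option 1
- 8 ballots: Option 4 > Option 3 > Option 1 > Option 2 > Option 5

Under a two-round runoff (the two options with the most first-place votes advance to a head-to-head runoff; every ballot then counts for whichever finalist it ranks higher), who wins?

Round 1 first-place votes: Option 1 24, Option 2 0, Option 3 0, Option 4 16, Option 5 10. Option 1 and Option 4 advance.
Runoff: Option 1 is ranked above Option 4 on 24 ballots, Option 4 above Option 1 on 26.

Option 4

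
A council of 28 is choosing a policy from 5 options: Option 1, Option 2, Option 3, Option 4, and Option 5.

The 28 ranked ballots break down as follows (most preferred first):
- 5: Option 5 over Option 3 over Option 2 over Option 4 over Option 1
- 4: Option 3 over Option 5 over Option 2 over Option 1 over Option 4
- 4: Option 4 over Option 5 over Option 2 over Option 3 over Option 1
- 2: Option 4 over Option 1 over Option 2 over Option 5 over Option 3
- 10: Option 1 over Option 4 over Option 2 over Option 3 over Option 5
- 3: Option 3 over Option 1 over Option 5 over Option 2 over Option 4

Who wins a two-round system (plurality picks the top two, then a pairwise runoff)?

Option 3

Round 1 first-place votes: Option 1 10, Option 2 0, Option 3 7, Option 4 6, Option 5 5. Option 1 and Option 3 advance.
Runoff: Option 1 is ranked above Option 3 on 12 ballots, Option 3 above Option 1 on 16.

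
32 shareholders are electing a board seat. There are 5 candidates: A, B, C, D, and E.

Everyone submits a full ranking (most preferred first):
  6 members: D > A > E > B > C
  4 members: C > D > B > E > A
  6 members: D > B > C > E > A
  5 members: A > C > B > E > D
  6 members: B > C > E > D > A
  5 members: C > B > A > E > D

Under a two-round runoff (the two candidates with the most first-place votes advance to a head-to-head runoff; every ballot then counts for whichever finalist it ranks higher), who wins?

Round 1 first-place votes: A 5, B 6, C 9, D 12, E 0. D and C advance.
Runoff: D is ranked above C on 12 ballots, C above D on 20.

C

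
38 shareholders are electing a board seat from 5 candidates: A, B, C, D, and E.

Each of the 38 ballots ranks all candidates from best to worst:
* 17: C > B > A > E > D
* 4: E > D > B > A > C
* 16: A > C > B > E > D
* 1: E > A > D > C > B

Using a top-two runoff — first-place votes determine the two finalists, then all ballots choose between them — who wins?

Round 1 first-place votes: A 16, B 0, C 17, D 0, E 5. C and A advance.
Runoff: C is ranked above A on 17 ballots, A above C on 21.

A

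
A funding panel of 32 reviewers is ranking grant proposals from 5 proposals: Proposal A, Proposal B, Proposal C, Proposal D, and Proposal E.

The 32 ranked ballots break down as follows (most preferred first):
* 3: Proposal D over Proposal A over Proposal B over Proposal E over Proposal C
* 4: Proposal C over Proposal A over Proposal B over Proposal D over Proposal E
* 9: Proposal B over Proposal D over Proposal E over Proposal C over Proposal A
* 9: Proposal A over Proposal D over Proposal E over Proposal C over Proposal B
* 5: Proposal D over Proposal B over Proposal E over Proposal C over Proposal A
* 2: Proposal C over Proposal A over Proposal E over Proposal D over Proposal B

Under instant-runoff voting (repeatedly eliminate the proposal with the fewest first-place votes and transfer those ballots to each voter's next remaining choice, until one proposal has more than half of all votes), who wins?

Round 1: Proposal A 9, Proposal B 9, Proposal C 6, Proposal D 8, Proposal E 0. Proposal E eliminated.
Round 2: Proposal A 9, Proposal B 9, Proposal C 6, Proposal D 8. Proposal C eliminated.
Round 3: Proposal A 15, Proposal B 9, Proposal D 8. Proposal D eliminated.
Round 4: Proposal A 18, Proposal B 14. Proposal A has a majority (≥17).

Proposal A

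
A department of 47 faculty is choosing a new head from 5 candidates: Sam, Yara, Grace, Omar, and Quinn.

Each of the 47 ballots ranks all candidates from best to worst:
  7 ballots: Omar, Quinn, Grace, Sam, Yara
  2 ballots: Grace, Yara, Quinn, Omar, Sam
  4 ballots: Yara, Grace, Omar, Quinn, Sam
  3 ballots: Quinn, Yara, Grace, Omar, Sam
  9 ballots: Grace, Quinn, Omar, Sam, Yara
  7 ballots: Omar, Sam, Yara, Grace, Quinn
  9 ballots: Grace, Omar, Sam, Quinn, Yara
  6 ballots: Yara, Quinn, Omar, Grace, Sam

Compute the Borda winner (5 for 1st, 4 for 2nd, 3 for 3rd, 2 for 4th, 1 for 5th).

Sam: 7×2 + 2×1 + 4×1 + 3×1 + 9×2 + 7×4 + 9×3 + 6×1 = 102
Yara: 7×1 + 2×4 + 4×5 + 3×4 + 9×1 + 7×3 + 9×1 + 6×5 = 116
Grace: 7×3 + 2×5 + 4×4 + 3×3 + 9×5 + 7×2 + 9×5 + 6×2 = 172
Omar: 7×5 + 2×2 + 4×3 + 3×2 + 9×3 + 7×5 + 9×4 + 6×3 = 173
Quinn: 7×4 + 2×3 + 4×2 + 3×5 + 9×4 + 7×1 + 9×2 + 6×4 = 142

Omar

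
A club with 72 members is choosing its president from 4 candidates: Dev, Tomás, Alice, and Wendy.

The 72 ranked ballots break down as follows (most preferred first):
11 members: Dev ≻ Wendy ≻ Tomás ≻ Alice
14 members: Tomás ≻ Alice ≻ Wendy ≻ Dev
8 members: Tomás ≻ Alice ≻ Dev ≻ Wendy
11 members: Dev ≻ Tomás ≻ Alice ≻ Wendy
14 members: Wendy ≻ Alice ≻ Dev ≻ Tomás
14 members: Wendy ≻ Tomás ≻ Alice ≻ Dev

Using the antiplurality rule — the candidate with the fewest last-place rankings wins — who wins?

Alice

Last-place votes: Dev 28, Tomás 14, Alice 11, Wendy 19.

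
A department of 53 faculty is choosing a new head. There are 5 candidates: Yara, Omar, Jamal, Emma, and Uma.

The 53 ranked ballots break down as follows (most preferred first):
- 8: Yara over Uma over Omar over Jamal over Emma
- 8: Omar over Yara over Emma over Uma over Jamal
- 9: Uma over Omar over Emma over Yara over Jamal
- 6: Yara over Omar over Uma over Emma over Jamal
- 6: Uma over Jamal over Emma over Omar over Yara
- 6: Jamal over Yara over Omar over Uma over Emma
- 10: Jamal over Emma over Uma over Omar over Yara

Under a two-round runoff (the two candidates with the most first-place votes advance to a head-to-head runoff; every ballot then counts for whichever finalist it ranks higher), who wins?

Round 1 first-place votes: Yara 14, Omar 8, Jamal 16, Emma 0, Uma 15. Jamal and Uma advance.
Runoff: Jamal is ranked above Uma on 16 ballots, Uma above Jamal on 37.

Uma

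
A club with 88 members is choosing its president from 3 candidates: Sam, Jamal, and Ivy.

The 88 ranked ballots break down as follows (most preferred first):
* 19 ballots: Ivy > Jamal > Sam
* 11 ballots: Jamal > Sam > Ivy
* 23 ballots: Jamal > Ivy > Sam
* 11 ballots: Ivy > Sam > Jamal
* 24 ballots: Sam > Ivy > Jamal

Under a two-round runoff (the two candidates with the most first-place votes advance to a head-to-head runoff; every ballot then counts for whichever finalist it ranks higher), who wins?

Round 1 first-place votes: Sam 24, Jamal 34, Ivy 30. Jamal and Ivy advance.
Runoff: Jamal is ranked above Ivy on 34 ballots, Ivy above Jamal on 54.

Ivy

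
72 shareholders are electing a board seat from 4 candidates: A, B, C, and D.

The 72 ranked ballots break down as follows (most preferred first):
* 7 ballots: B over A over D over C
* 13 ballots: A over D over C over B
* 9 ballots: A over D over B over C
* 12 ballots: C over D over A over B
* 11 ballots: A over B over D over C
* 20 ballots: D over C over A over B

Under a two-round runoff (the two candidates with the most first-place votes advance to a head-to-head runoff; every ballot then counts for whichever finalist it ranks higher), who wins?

Round 1 first-place votes: A 33, B 7, C 12, D 20. A and D advance.
Runoff: A is ranked above D on 40 ballots, D above A on 32.

A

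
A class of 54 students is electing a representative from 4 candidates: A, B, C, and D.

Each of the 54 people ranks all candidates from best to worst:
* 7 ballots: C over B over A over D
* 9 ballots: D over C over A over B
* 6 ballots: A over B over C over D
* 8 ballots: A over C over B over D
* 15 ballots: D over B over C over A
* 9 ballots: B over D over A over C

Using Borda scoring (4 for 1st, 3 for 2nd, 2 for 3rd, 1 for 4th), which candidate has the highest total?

A: 7×2 + 9×2 + 6×4 + 8×4 + 15×1 + 9×2 = 121
B: 7×3 + 9×1 + 6×3 + 8×2 + 15×3 + 9×4 = 145
C: 7×4 + 9×3 + 6×2 + 8×3 + 15×2 + 9×1 = 130
D: 7×1 + 9×4 + 6×1 + 8×1 + 15×4 + 9×3 = 144

B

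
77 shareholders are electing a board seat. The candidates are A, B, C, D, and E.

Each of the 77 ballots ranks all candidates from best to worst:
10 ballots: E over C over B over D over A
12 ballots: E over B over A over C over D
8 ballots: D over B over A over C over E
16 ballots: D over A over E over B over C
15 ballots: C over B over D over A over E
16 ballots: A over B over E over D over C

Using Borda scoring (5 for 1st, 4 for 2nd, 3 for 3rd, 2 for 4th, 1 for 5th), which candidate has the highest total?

B

A: 10×1 + 12×3 + 8×3 + 16×4 + 15×2 + 16×5 = 244
B: 10×3 + 12×4 + 8×4 + 16×2 + 15×4 + 16×4 = 266
C: 10×4 + 12×2 + 8×2 + 16×1 + 15×5 + 16×1 = 187
D: 10×2 + 12×1 + 8×5 + 16×5 + 15×3 + 16×2 = 229
E: 10×5 + 12×5 + 8×1 + 16×3 + 15×1 + 16×3 = 229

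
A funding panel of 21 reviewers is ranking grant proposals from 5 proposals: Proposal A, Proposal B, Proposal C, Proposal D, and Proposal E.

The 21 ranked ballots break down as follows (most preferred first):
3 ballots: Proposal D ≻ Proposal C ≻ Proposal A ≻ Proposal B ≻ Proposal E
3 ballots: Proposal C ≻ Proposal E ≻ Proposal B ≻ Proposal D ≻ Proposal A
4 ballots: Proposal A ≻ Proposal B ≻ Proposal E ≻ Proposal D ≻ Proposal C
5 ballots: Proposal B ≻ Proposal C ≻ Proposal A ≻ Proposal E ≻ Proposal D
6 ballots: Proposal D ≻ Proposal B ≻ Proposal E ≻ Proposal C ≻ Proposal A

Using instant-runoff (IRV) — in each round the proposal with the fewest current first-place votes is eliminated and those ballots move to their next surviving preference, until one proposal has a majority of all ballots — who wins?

Proposal B

Round 1: Proposal A 4, Proposal B 5, Proposal C 3, Proposal D 9, Proposal E 0. Proposal E eliminated.
Round 2: Proposal A 4, Proposal B 5, Proposal C 3, Proposal D 9. Proposal C eliminated.
Round 3: Proposal A 4, Proposal B 8, Proposal D 9. Proposal A eliminated.
Round 4: Proposal B 12, Proposal D 9. Proposal B has a majority (≥11).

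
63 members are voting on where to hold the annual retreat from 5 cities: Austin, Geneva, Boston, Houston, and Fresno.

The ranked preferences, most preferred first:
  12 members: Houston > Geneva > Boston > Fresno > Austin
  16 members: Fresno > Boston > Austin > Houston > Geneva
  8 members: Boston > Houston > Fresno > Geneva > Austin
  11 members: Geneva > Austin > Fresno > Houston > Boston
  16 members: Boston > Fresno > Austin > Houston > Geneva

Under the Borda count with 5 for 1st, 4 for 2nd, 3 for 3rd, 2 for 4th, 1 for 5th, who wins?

Boston

Austin: 12×1 + 16×3 + 8×1 + 11×4 + 16×3 = 160
Geneva: 12×4 + 16×1 + 8×2 + 11×5 + 16×1 = 151
Boston: 12×3 + 16×4 + 8×5 + 11×1 + 16×5 = 231
Houston: 12×5 + 16×2 + 8×4 + 11×2 + 16×2 = 178
Fresno: 12×2 + 16×5 + 8×3 + 11×3 + 16×4 = 225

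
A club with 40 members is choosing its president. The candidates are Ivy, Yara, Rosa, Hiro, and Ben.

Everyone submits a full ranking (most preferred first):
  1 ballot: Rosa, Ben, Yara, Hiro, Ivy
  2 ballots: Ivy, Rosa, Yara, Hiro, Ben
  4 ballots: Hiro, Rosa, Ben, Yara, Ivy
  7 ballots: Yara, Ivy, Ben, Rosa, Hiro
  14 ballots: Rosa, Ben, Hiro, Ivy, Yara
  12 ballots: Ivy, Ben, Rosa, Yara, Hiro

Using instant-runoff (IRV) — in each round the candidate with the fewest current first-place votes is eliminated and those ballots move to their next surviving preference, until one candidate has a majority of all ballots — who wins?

Round 1: Ivy 14, Yara 7, Rosa 15, Hiro 4, Ben 0. Ben eliminated.
Round 2: Ivy 14, Yara 7, Rosa 15, Hiro 4. Hiro eliminated.
Round 3: Ivy 14, Yara 7, Rosa 19. Yara eliminated.
Round 4: Ivy 21, Rosa 19. Ivy has a majority (≥21).

Ivy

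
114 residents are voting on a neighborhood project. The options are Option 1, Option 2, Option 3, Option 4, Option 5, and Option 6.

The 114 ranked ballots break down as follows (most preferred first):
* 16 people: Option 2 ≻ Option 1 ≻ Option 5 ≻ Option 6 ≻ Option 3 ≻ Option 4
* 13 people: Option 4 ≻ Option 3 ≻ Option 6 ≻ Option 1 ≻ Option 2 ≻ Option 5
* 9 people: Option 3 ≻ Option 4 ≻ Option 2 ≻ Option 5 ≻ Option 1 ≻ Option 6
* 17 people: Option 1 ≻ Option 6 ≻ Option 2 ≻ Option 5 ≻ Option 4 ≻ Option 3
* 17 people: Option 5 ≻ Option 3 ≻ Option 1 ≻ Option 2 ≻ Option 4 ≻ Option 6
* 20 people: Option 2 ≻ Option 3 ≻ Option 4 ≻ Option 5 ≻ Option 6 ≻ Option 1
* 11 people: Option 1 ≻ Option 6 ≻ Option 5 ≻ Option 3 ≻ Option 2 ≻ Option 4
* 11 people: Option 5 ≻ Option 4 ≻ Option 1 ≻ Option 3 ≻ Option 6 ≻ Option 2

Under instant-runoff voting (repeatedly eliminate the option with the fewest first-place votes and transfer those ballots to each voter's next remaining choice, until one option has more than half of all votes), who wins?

Round 1: Option 1 28, Option 2 36, Option 3 9, Option 4 13, Option 5 28, Option 6 0. Option 6 eliminated.
Round 2: Option 1 28, Option 2 36, Option 3 9, Option 4 13, Option 5 28. Option 3 eliminated.
Round 3: Option 1 28, Option 2 36, Option 4 22, Option 5 28. Option 4 eliminated.
Round 4: Option 1 41, Option 2 45, Option 5 28. Option 5 eliminated.
Round 5: Option 1 69, Option 2 45. Option 1 has a majority (≥58).

Option 1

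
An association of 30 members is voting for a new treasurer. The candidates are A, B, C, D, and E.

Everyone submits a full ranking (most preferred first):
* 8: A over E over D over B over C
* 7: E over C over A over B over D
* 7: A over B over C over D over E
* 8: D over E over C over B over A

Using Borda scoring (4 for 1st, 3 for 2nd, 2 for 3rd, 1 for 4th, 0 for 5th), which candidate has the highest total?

A: 8×4 + 7×2 + 7×4 + 8×0 = 74
B: 8×1 + 7×1 + 7×3 + 8×1 = 44
C: 8×0 + 7×3 + 7×2 + 8×2 = 51
D: 8×2 + 7×0 + 7×1 + 8×4 = 55
E: 8×3 + 7×4 + 7×0 + 8×3 = 76

E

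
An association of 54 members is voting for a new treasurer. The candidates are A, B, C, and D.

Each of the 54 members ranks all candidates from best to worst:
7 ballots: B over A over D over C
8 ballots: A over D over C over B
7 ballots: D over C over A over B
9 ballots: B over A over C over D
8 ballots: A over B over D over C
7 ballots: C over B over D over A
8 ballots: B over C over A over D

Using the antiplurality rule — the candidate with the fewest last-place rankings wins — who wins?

Last-place votes: A 7, B 15, C 15, D 17.

A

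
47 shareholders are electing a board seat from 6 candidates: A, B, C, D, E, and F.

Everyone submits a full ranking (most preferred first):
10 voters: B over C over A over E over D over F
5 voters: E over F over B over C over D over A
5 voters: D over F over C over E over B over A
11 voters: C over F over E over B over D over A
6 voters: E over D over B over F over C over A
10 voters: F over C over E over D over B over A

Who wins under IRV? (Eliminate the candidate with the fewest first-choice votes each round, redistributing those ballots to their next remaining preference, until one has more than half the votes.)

Round 1: A 0, B 10, C 11, D 5, E 11, F 10. A eliminated.
Round 2: B 10, C 11, D 5, E 11, F 10. D eliminated.
Round 3: B 10, C 11, E 11, F 15. B eliminated.
Round 4: C 21, E 11, F 15. E eliminated.
Round 5: C 21, F 26. F has a majority (≥24).

F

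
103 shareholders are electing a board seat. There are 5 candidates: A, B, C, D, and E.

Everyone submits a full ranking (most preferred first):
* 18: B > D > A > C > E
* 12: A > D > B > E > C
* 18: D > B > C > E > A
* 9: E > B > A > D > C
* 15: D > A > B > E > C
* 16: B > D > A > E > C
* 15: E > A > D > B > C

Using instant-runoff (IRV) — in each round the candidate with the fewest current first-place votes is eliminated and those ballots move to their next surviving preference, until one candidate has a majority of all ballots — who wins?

Round 1: A 12, B 34, C 0, D 33, E 24. C eliminated.
Round 2: A 12, B 34, D 33, E 24. A eliminated.
Round 3: B 34, D 45, E 24. E eliminated.
Round 4: B 43, D 60. D has a majority (≥52).

D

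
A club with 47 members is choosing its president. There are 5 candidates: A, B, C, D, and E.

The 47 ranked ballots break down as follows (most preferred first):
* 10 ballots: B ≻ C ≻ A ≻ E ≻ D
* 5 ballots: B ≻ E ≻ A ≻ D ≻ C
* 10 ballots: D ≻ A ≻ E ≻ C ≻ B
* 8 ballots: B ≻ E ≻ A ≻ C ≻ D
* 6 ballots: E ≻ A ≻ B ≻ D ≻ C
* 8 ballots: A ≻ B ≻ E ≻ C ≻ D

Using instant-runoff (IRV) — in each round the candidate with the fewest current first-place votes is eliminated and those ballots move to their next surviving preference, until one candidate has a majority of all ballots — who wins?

A

Round 1: A 8, B 23, C 0, D 10, E 6. C eliminated.
Round 2: A 8, B 23, D 10, E 6. E eliminated.
Round 3: A 14, B 23, D 10. D eliminated.
Round 4: A 24, B 23. A has a majority (≥24).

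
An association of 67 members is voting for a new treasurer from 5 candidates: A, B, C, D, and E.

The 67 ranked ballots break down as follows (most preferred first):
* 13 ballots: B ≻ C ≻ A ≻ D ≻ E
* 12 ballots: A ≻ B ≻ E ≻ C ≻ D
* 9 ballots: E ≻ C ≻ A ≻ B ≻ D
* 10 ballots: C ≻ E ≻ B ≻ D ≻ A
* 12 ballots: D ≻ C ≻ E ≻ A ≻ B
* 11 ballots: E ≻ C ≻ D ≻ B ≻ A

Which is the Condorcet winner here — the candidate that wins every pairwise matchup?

C vs A: 55–12
C vs B: 42–25
C vs D: 55–12
C vs E: 35–32
C beats every other candidate.

C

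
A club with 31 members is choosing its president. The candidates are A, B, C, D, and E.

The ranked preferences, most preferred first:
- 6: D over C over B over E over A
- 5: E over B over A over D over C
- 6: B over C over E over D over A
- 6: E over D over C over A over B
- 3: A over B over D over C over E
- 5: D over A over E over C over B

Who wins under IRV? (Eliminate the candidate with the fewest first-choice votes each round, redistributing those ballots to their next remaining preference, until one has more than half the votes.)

E

Round 1: A 3, B 6, C 0, D 11, E 11. C eliminated.
Round 2: A 3, B 6, D 11, E 11. A eliminated.
Round 3: B 9, D 11, E 11. B eliminated.
Round 4: D 14, E 17. E has a majority (≥16).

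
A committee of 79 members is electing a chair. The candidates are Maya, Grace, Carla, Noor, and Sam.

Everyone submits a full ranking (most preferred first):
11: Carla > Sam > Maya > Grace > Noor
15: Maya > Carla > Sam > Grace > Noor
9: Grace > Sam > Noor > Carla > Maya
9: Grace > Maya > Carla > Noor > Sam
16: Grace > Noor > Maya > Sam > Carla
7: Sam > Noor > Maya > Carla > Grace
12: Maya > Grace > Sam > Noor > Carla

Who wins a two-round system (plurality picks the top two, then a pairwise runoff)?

Round 1 first-place votes: Maya 27, Grace 34, Carla 11, Noor 0, Sam 7. Grace and Maya advance.
Runoff: Grace is ranked above Maya on 34 ballots, Maya above Grace on 45.

Maya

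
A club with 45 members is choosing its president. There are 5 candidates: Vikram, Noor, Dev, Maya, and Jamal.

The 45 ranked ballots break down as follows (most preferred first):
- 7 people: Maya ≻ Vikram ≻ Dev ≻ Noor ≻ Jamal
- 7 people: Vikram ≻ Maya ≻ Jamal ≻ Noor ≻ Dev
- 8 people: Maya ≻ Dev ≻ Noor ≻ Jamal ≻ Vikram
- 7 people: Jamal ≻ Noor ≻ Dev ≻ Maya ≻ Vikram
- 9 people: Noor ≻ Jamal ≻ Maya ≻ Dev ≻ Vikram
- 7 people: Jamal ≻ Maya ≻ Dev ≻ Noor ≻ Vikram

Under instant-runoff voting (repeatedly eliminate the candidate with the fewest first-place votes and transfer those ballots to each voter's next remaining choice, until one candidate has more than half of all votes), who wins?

Jamal

Round 1: Vikram 7, Noor 9, Dev 0, Maya 15, Jamal 14. Dev eliminated.
Round 2: Vikram 7, Noor 9, Maya 15, Jamal 14. Vikram eliminated.
Round 3: Noor 9, Maya 22, Jamal 14. Noor eliminated.
Round 4: Maya 22, Jamal 23. Jamal has a majority (≥23).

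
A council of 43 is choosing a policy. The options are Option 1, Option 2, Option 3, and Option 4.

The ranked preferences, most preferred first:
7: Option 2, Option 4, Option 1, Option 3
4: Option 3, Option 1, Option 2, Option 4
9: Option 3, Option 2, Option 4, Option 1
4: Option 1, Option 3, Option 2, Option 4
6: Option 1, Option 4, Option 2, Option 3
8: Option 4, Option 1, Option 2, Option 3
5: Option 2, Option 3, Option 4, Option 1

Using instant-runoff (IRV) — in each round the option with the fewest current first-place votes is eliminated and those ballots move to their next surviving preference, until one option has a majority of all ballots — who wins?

Option 1

Round 1: Option 1 10, Option 2 12, Option 3 13, Option 4 8. Option 4 eliminated.
Round 2: Option 1 18, Option 2 12, Option 3 13. Option 2 eliminated.
Round 3: Option 1 25, Option 3 18. Option 1 has a majority (≥22).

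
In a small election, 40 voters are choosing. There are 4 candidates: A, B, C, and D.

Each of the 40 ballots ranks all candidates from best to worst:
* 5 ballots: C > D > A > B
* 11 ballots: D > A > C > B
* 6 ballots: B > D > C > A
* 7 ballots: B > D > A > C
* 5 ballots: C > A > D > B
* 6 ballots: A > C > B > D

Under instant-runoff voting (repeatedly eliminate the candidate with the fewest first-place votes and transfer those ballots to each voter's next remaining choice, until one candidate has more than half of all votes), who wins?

C

Round 1: A 6, B 13, C 10, D 11. A eliminated.
Round 2: B 13, C 16, D 11. D eliminated.
Round 3: B 13, C 27. C has a majority (≥21).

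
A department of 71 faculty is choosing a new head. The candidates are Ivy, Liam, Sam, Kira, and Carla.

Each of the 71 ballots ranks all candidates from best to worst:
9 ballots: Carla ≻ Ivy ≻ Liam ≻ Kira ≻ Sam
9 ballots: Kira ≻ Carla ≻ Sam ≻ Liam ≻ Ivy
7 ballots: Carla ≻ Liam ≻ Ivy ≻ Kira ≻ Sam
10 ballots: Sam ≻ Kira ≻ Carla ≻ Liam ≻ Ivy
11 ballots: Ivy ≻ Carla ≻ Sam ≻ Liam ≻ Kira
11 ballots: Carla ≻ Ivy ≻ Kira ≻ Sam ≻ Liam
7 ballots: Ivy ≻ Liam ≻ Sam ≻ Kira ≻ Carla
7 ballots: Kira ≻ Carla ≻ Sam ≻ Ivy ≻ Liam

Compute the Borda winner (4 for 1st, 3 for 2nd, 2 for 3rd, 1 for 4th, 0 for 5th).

Ivy: 9×3 + 9×0 + 7×2 + 10×0 + 11×4 + 11×3 + 7×4 + 7×1 = 153
Liam: 9×2 + 9×1 + 7×3 + 10×1 + 11×1 + 11×0 + 7×3 + 7×0 = 90
Sam: 9×0 + 9×2 + 7×0 + 10×4 + 11×2 + 11×1 + 7×2 + 7×2 = 119
Kira: 9×1 + 9×4 + 7×1 + 10×3 + 11×0 + 11×2 + 7×1 + 7×4 = 139
Carla: 9×4 + 9×3 + 7×4 + 10×2 + 11×3 + 11×4 + 7×0 + 7×3 = 209

Carla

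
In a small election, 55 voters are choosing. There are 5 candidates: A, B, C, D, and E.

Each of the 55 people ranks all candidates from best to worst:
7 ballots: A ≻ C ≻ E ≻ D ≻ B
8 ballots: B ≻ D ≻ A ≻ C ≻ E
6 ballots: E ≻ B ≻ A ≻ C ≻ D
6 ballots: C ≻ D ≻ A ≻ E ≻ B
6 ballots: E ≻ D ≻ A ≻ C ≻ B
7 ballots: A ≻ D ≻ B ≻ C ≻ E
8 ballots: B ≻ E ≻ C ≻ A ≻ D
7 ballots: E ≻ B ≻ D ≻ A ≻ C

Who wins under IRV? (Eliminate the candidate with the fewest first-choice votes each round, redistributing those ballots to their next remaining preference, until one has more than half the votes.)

Round 1: A 14, B 16, C 6, D 0, E 19. D eliminated.
Round 2: A 14, B 16, C 6, E 19. C eliminated.
Round 3: A 20, B 16, E 19. B eliminated.
Round 4: A 28, E 27. A has a majority (≥28).

A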